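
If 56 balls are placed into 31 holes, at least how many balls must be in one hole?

By the pigeonhole principle: ceiling(56/31).

Final answer: 2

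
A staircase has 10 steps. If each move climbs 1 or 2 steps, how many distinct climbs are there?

Let f(n) be the number of climbs. Removing the last move (1 or 2 steps) gives f(n) = f(n-1) + f(n-2); base cases f(1)=1, f(2)=2.
Iterating the recurrence: f(1)=1, f(2)=2, f(3)=3, f(4)=5, f(5)=8, f(6)=13, f(7)=21, f(8)=34, f(9)=55, f(10)=89.

Final answer: 89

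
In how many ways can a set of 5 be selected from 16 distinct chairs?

C(16,5) = 16!/(5! x 11!).

Final answer: \binom{16}{5} = 4368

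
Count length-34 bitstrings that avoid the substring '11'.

A valid string ends in 0 (append to any length-(n-1) valid string) or in 01 (append to any length-(n-2) valid string), so a(n) = a(n-1) + a(n-2) with a(1)=2, a(2)=3.
Computing successive values: a(1)=2, a(2)=3, a(3)=5, a(4)=8, a(5)=13, a(6)=21, a(7)=34, a(8)=55, a(9)=89, a(10)=144, a(11)=233, a(12)=377, a(13)=610, a(14)=987, a(15)=1597, a(16)=2584, a(17)=4181, a(18)=6765, a(19)=10946, a(20)=17711, a(21)=28657, a(22)=46368, a(23)=75025, a(24)=121393, a(25)=196418, a(26)=317811, a(27)=514229, a(28)=832040, a(29)=1346269, a(30)=2178309, a(31)=3524578, a(32)=5702887, a(33)=9227465, a(34)=14930352.

Final answer: 14930352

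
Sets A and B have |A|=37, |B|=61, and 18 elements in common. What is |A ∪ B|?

|A union B| = |A| + |B| - |A intersect B| = 37 + 61 - 18.

Final answer: 80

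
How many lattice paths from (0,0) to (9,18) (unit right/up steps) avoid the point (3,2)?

Total paths to (9,18): C(27,18) = 4686825.
Paths through (3,2): C(5,2) x C(22,16) = 746130.
Avoiding (3,2): 4686825 - 746130.

Final answer: 3940695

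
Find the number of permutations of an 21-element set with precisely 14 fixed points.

Choose which 14 elements are fixed: C(21,14) = 116280.
Derange the remaining 7 using D(j) = (j-1)(D(j-1) + D(j-2)), D(0)=1, D(1)=0: D(2)=1, D(3)=2, D(4)=9, D(5)=44, D(6)=265, D(7)=1854.
Total: 116280 x 1854.

Final answer: C(21,14) D(7) = 215583120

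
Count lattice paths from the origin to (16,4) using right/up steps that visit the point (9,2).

Paths (0,0)->(9,2): C(11,2) = 55.
Paths (9,2)->(16,4): C(9,2) = 36.
By multiplication principle: 55 x 36.

Final answer: 1980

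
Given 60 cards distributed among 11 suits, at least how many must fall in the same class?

By pigeonhole with 60 objects and 11 categories: ceiling(60/11).

Final answer: 6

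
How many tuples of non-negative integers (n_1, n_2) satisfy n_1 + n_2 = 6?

Stars and bars with 6 stars and 1 bars:
C(6+2-1, 2-1) = C(7,1).

Final answer: C(7,1) = 7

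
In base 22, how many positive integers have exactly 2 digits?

These are the integers in [22^1, 22^2), so the count is 22^2 - 22^1 = 21 x 22^1.

Final answer: 462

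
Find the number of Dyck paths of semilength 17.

Total monotonic paths to (17,17): C(34,17) = 2333606220.
By the reflection principle, paths that go above the diagonal number C(34,18) = 2203961430.
Valid Dyck paths: 2333606220 - 2203961430.
(Check: C(34,17) - C(34,18) = C(34,17)/18, the Catalan number C_{17}.)

Final answer: C_{17} = 129644790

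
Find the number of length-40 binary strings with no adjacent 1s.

Classify by the final bit: ...0 gives a(n-1) strings, ...01 gives a(n-2) strings. Thus a(n) = a(n-1) + a(n-2) with a(1)=2, a(2)=3.
Computing successive values: a(1)=2, a(2)=3, a(3)=5, a(4)=8, a(5)=13, a(6)=21, a(7)=34, a(8)=55, a(9)=89, a(10)=144, a(11)=233, a(12)=377, a(13)=610, a(14)=987, a(15)=1597, a(16)=2584, a(17)=4181, a(18)=6765, a(19)=10946, a(20)=17711, a(21)=28657, a(22)=46368, a(23)=75025, a(24)=121393, a(25)=196418, a(26)=317811, a(27)=514229, a(28)=832040, a(29)=1346269, a(30)=2178309, a(31)=3524578, a(32)=5702887, a(33)=9227465, a(34)=14930352, a(35)=24157817, a(36)=39088169, a(37)=63245986, a(38)=102334155, a(39)=165580141, a(40)=267914296.

Final answer: 267914296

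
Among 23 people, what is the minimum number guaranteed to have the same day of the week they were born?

There are 7 possible values for day of the week they were born. With 23 people and 7 categories, by pigeonhole: ceiling(23/7).

Final answer: 4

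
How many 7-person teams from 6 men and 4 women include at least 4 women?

Sum over valid woman counts:
C(4,4)C(6,3).

Final answer: 20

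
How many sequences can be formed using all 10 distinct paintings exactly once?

The number of ways to arrange 10 distinct objects is 10!.

Final answer: 10! = 3628800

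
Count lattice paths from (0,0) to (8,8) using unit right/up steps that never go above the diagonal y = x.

Total monotonic paths to (8,8): C(16,8) = 12870.
A path is bad iff it touches y = x + 1; reflecting its initial segment maps bad paths bijectively onto all paths to (7,9), of which there are C(16,9) = 11440.
Valid Dyck paths: 12870 - 11440.
(These counts are the Catalan numbers.)

Final answer: C_{8} = 1430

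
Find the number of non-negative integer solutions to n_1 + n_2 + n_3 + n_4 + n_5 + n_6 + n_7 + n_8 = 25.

Stars and bars with 25 stars and 7 bars:
C(25+8-1, 8-1) = C(32,7).

Final answer: C(32,7) = 3365856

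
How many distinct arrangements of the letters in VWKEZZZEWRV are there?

Letters (E:2, K:1, R:1, V:2, W:2, Z:3). Total letters: 11.
Permutations = 11!/(3! x 2! x 2! x 2!).

Final answer: 831600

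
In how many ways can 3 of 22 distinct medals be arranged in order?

P(22,3) = 22!/(22-3)! = 22!/19!.

Final answer: P(22,3) = 9240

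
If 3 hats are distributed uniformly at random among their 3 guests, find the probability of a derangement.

Use the recurrence D(n) = (n-1)(D(n-1) + D(n-2)) with D(0)=1, D(1)=0.
Building up: D(2)=1, D(3)=2.
Total arrangements: 3! = 6.
Probability = D(3)/3! = 1/3.

Final answer: D(3)/3! = 2/6 = 0.333333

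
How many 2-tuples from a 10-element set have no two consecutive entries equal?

Let g(n) count such strings. g(1) = 10, and each valid string of length n-1 extends in 9 ways (any symbol but the last), so g(n) = 9 g(n-1).
Total: g(2) = 10 x 9^1.

Final answer: 10 x 9^{1} = 90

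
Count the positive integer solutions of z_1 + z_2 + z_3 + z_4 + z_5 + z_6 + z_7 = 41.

Substitute z'_i = z_i - 1 (so z'_i >= 0). Then sum z'_i = 41 - 7 = 34.
Stars and bars: C(34+7-1, 7-1) = C(40,6).

Final answer: C(40,6) = 3838380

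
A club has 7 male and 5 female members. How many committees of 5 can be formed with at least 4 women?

Sum over valid woman counts:
C(5,4)C(7,1) = 35
C(5,5)C(7,0) = 1
Total: 35 + 1.

Final answer: 36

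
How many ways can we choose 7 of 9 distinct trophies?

C(9,7) = 9!/(7! x (9-7)!).

Final answer: C(9,7) = 36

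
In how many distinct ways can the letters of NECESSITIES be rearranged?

Letters (C:1, E:3, I:2, N:1, S:3, T:1). Total letters: 11.
Permutations = 11!/(3! x 3! x 2!).

Final answer: 554400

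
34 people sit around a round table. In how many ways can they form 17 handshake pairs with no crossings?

The structures are counted by the Catalan number C_n. Here n = 34/2 = 17.
C_n = (2n)!/(n!(n+1)!), so C_{17} = 34!/(17! x 18!) = C(34,17)/18 = 2333606220/18.

Final answer: C_{17} = 129644790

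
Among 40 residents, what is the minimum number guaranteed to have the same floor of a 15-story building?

There are 15 possible values for floor of a 15-story building. With 40 residents and 15 categories, by pigeonhole: ceiling(40/15).

Final answer: 3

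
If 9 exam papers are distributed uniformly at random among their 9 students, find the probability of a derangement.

Use the recurrence D(n) = (n-1)(D(n-1) + D(n-2)) with D(0)=1, D(1)=0.
Building up: D(2)=1, D(3)=2, D(4)=9, D(5)=44, D(6)=265, D(7)=1854, D(8)=14833, D(9)=133496.
Total arrangements: 9! = 362880.
Probability = D(9)/9! = 16687/45360.

Final answer: D(9)/9! = 133496/362880 = 0.367879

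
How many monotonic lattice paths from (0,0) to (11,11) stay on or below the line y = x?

Total monotonic paths to (11,11): C(22,11) = 705432.
Paths that cross above y=x (reflection bijection): C(22,12) = 646646.
Valid Dyck paths: 705432 - 646646.
(Equivalently, C_{11} = C(22,11)/12 = 705432/12.)

Final answer: C_{11} = 58786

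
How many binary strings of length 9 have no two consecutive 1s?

Classify by the final bit: ...0 gives a(n-1) strings, ...01 gives a(n-2) strings. Thus a(n) = a(n-1) + a(n-2) with a(1)=2, a(2)=3.
Iterating the recurrence: a(1)=2, a(2)=3, a(3)=5, a(4)=8, a(5)=13, a(6)=21, a(7)=34, a(8)=55, a(9)=89.

Final answer: 89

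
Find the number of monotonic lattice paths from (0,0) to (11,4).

Each path has 11 right steps and 4 up steps in some order (15 steps total).
Choose which 4 of the 15 steps are up: C(15,4).

Final answer: C(15,4) = 1365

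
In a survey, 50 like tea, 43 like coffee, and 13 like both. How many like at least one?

|A union B| = |A| + |B| - |A intersect B| = 50 + 43 - 13.

Final answer: 80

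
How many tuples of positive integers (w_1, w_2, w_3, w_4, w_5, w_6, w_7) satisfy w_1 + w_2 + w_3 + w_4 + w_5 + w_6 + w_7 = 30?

Substitute w'_i = w_i - 1 (so w'_i >= 0). Then sum w'_i = 30 - 7 = 23.
Stars and bars: C(23+7-1, 7-1) = C(29,6).

Final answer: C(29,6) = 475020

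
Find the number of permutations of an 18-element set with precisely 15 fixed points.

Choose which 15 elements are fixed: C(18,15) = 816.
Derange the remaining 3 using D(j) = (j-1)(D(j-1) + D(j-2)), D(0)=1, D(1)=0: D(2)=1, D(3)=2.
Total: 816 x 2.

Final answer: C(18,15) D(3) = 1632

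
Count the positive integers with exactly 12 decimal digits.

The leading digit cannot be 0 (9 options); the other 11 digits can be anything (10 options each).
Total: 9 x 10^11.

Final answer: 900000000000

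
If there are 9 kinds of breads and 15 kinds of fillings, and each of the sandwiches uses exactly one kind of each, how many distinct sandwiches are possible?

By the multiplication principle: 9 x 15.

Final answer: 135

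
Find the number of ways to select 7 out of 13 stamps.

C(13,7) = 13!/(7! x (13-7)!).

Final answer: C(13,7) = 1716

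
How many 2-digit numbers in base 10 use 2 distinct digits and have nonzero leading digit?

First digit: 9 (nonzero). Second: 9 (not first). Third: 8, etc.
Total: 9 x 9.

Final answer: 81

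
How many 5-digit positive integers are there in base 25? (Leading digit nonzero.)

These are the integers in [25^4, 25^5), so the count is 25^5 - 25^4 = 24 x 25^4.

Final answer: 9375000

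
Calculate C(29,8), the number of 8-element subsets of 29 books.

C(29,8) = 29!/(8! x 21!).

Final answer: \binom{29}{8} = 4292145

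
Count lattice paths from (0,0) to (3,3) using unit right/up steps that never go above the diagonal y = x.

Total monotonic paths to (3,3): C(6,3) = 20.
A path is bad iff it touches y = x + 1; reflecting its initial segment maps bad paths bijectively onto all paths to (2,4), of which there are C(6,4) = 15.
Valid Dyck paths: 20 - 15.
(This is the Catalan number C_{3}.)

Final answer: C_{3} = 5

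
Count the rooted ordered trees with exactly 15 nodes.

This is a standard Catalan-number count: the answer is C_n. Here n = 15 - 1 = 14.
C_n = C(2n,n) - C(2n,n+1), so C_{14} = C(28,14) - C(28,15) = 40116600 - 37442160.

Final answer: C_{14} = 2674440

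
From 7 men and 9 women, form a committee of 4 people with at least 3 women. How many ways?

Sum over valid woman counts:
C(9,3)C(7,1) = 588
C(9,4)C(7,0) = 126
Total: 588 + 126.

Final answer: 714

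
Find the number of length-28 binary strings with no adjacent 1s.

Classify by the final bit: ...0 gives a(n-1) strings, ...01 gives a(n-2) strings. Thus a(n) = a(n-1) + a(n-2) with a(1)=2, a(2)=3.
Computing successive values: a(1)=2, a(2)=3, a(3)=5, a(4)=8, a(5)=13, a(6)=21, a(7)=34, a(8)=55, a(9)=89, a(10)=144, a(11)=233, a(12)=377, a(13)=610, a(14)=987, a(15)=1597, a(16)=2584, a(17)=4181, a(18)=6765, a(19)=10946, a(20)=17711, a(21)=28657, a(22)=46368, a(23)=75025, a(24)=121393, a(25)=196418, a(26)=317811, a(27)=514229, a(28)=832040.

Final answer: 832040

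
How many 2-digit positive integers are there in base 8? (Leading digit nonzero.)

These are the integers in [8^1, 8^2), so the count is 8^2 - 8^1 = 7 x 8^1.

Final answer: 56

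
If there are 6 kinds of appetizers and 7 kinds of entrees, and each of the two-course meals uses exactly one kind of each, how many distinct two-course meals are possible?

By the multiplication principle: 6 x 7.

Final answer: 42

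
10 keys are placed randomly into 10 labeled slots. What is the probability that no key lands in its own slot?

Use the recurrence D(n) = (n-1)(D(n-1) + D(n-2)) with D(0)=1, D(1)=0.
Building up: D(2)=1, D(3)=2, D(4)=9, D(5)=44, D(6)=265, D(7)=1854, D(8)=14833, D(9)=133496, D(10)=1334961.
Total arrangements: 10! = 3628800.
Probability = D(10)/10! = 16481/44800.

Final answer: D(10)/10! = 1334961/3628800 = 0.367879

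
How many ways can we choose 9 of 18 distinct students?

C(18,9) = 18!/(9! x 9!).

Final answer: \binom{18}{9} = 48620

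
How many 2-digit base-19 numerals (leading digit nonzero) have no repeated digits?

The leading digit has 18 choices (anything but zero); the next has 18 (anything but the first), then 17, and so on, one fewer each time.
Total: 18 x 18.

Final answer: 324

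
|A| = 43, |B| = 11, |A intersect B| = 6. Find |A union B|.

|A union B| = |A| + |B| - |A intersect B| = 43 + 11 - 6.

Final answer: 48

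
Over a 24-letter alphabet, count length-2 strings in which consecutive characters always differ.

First character: 24 choices. Each subsequent: 23 choices (must differ from the previous one).
Total: 24 x 23^1.

Final answer: 24 x 23^{1} = 552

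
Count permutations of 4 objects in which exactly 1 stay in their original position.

Choose which 1 elements are fixed: C(4,1) = 4.
Derange the remaining 3 using D(j) = (j-1)(D(j-1) + D(j-2)), D(0)=1, D(1)=0: D(2)=1, D(3)=2.
Total: 4 x 2.

Final answer: C(4,1) D(3) = 8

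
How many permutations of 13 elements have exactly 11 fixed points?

Choose which 11 elements are fixed: C(13,11) = 78.
Derange the remaining 2 using D(j) = (j-1)(D(j-1) + D(j-2)), D(0)=1, D(1)=0: D(2)=1.
Total: 78 x 1.

Final answer: C(13,11) D(2) = 78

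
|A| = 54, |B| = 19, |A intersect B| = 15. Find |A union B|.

|A union B| = |A| + |B| - |A intersect B| = 54 + 19 - 15.

Final answer: 58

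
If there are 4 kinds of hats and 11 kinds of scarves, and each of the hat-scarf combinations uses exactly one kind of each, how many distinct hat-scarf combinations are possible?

By the multiplication principle: 4 x 11.

Final answer: 44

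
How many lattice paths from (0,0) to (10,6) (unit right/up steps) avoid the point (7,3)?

Total paths to (10,6): C(16,6) = 8008.
Paths through (7,3): C(10,3) x C(6,3) = 2400.
Avoiding (7,3): 8008 - 2400.

Final answer: 5608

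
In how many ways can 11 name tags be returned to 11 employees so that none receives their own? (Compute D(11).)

Derangements satisfy D(n) = (n-1)(D(n-1) + D(n-2)), starting from D(0)=1, D(1)=0.
D(2) = 1 x (0 + 1) = 1
D(3) = 2 x (1 + 0) = 2
D(4) = 3 x (2 + 1) = 9
D(5) = 4 x (9 + 2) = 44
D(6) = 5 x (44 + 9) = 265
D(7) = 6 x (265 + 44) = 1854
D(8) = 7 x (1854 + 265) = 14833
D(9) = 8 x (14833 + 1854) = 133496
D(10) = 9 x (133496 + 14833) = 1334961
D(11) = 10 x (D(10) + D(9)) = 10 x (1334961 + 133496)

Final answer: D(11) = 14684570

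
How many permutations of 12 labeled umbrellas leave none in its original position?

Use the recurrence D(n) = (n-1)(D(n-1) + D(n-2)) with D(0)=1, D(1)=0.
D(2) = 1 x (0 + 1) = 1
D(3) = 2 x (1 + 0) = 2
D(4) = 3 x (2 + 1) = 9
D(5) = 4 x (9 + 2) = 44
D(6) = 5 x (44 + 9) = 265
D(7) = 6 x (265 + 44) = 1854
D(8) = 7 x (1854 + 265) = 14833
D(9) = 8 x (14833 + 1854) = 133496
D(10) = 9 x (133496 + 14833) = 1334961
D(11) = 10 x (1334961 + 133496) = 14684570
D(12) = 11 x (D(11) + D(10)) = 11 x (14684570 + 1334961)

Final answer: D(12) = 176214841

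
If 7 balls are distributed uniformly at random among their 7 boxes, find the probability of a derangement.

Use the recurrence D(n) = (n-1)(D(n-1) + D(n-2)) with D(0)=1, D(1)=0.
Building up: D(2)=1, D(3)=2, D(4)=9, D(5)=44, D(6)=265, D(7)=1854.
Total arrangements: 7! = 5040.
Probability = D(7)/7! = 103/280.

Final answer: D(7)/7! = 1854/5040 = 0.367857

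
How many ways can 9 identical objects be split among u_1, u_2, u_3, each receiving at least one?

Substitute u'_i = u_i - 1 (so u'_i >= 0). Then sum u'_i = 9 - 3 = 6.
Stars and bars: C(6+3-1, 3-1) = C(8,2).

Final answer: C(8,2) = 28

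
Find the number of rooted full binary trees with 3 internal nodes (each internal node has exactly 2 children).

This is counted by the nth Catalan number C_n. Here n = 3.
C_n = C(2n,n)/(n+1), so C_{3} = C(6,3)/4 = 20/4.

Final answer: C_{3} = 5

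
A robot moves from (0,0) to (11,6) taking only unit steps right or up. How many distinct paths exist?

Each path has 11 right steps and 6 up steps in some order (17 steps total).
Choose which 6 of the 17 steps are up: C(17,6).

Final answer: C(17,6) = 12376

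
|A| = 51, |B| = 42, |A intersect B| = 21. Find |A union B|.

|A union B| = |A| + |B| - |A intersect B| = 51 + 42 - 21.

Final answer: 72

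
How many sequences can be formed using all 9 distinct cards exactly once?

The number of ways to arrange 9 distinct objects is 9!.

Final answer: 9! = 362880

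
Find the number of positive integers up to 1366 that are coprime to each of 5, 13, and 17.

|div by 5|=273, |div by 13|=105, |div by 17|=80.
|div by 5&13|=21, |div by 5&17|=16, |div by 13&17|=6, |div by all|=1.
By inclusion-exclusion, divisible by at least one: 273+105+80-21-16-6+1 = 416.
Not divisible by any: 1366 - 416.

Final answer: 950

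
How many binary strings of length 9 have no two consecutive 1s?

Let a(n) count valid strings. If the last bit is 0 the prefix is any valid string of length n-1; if it is 1 the string must end in 01 with a valid prefix of length n-2. So a(n) = a(n-1) + a(n-2), a(1)=2, a(2)=3.
Iterating the recurrence: a(1)=2, a(2)=3, a(3)=5, a(4)=8, a(5)=13, a(6)=21, a(7)=34, a(8)=55, a(9)=89.

Final answer: 89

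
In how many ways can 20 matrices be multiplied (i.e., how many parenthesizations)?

The structures are counted by the Catalan number C_n. Here n = 20 - 1 = 19.
Using C_0 = 1 and C_(k+1) = C_k x 2(2k+1)/(k+2), build up term by term: C_1=1, C_2=2, C_3=5, C_4=14, C_5=42, C_6=132, C_7=429, C_8=1430, C_9=4862, C_10=16796, C_11=58786, C_12=208012, C_13=742900, C_14=2674440, C_15=9694845, C_16=35357670, C_17=129644790, C_18=477638700, C_19=1767263190.

Final answer: C_{19} = 1767263190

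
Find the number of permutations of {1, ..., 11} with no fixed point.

D(n) = (n-1)(D(n-1) + D(n-2)), D(0)=1, D(1)=0.
D(2) = 1 x (0 + 1) = 1
D(3) = 2 x (1 + 0) = 2
D(4) = 3 x (2 + 1) = 9
D(5) = 4 x (9 + 2) = 44
D(6) = 5 x (44 + 9) = 265
D(7) = 6 x (265 + 44) = 1854
D(8) = 7 x (1854 + 265) = 14833
D(9) = 8 x (14833 + 1854) = 133496
D(10) = 9 x (133496 + 14833) = 1334961
D(11) = 10 x (D(10) + D(9)) = 10 x (1334961 + 133496)

Final answer: D(11) = 14684570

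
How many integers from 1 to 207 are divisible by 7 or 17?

Multiples of 7: 29. Multiples of 17: 12. Of both (lcm=119): 1.
By inclusion-exclusion: 29 + 12 - 1.

Final answer: 40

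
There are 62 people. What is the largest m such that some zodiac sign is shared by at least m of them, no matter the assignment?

There are 12 possible values for zodiac sign. With 62 people and 12 categories, by pigeonhole: ceiling(62/12).

Final answer: 6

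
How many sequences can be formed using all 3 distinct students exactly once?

The number of ways to arrange 3 distinct objects is 3!.

Final answer: 3! = 6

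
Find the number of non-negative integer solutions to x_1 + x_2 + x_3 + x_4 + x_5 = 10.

Stars and bars with 10 stars and 4 bars:
C(10+5-1, 5-1) = C(14,4).

Final answer: C(14,4) = 1001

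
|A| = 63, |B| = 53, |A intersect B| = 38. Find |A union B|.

|A union B| = |A| + |B| - |A intersect B| = 63 + 53 - 38.

Final answer: 78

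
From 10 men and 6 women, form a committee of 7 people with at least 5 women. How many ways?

Sum over valid woman counts:
C(6,5)C(10,2) = 270
C(6,6)C(10,1) = 10
Total: 270 + 10.

Final answer: 280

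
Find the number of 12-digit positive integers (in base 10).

First digit: 9 choices (1-9). Each of the remaining 11 digits: 10 choices.
Total: 9 x 10^11.

Final answer: 900000000000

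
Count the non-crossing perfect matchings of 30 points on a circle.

This is a standard Catalan-number count: the answer is C_n. Here n = 30/2 = 15.
C_n = C(2n,n) - C(2n,n+1), so C_{15} = C(30,15) - C(30,16) = 155117520 - 145422675.

Final answer: C_{15} = 9694845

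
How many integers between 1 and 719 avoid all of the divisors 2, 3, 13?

|div by 2|=359, |div by 3|=239, |div by 13|=55.
|div by 2&3|=119, |div by 2&13|=27, |div by 3&13|=18, |div by all|=9.
By inclusion-exclusion, divisible by at least one: 359+239+55-119-27-18+9 = 498.
Not divisible by any: 719 - 498.

Final answer: 221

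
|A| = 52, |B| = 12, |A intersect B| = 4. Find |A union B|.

|A union B| = |A| + |B| - |A intersect B| = 52 + 12 - 4.

Final answer: 60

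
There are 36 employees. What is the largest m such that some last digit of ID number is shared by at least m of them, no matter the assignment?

There are 10 possible values for last digit of ID number. With 36 employees and 10 categories, by pigeonhole: ceiling(36/10).

Final answer: 4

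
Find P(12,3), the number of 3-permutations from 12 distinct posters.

P(12,3) = 12!/(12-3)! = 12!/9!.

Final answer: P(12,3) = 1320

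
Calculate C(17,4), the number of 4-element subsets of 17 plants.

C(17,4) = 17!/(4! x (17-4)!).

Final answer: C(17,4) = 2380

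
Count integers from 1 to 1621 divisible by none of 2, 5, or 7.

|div by 2|=810, |div by 5|=324, |div by 7|=231.
|div by 2&5|=162, |div by 2&7|=115, |div by 5&7|=46, |div by all|=23.
By inclusion-exclusion, divisible by at least one: 810+324+231-162-115-46+23 = 1065.
Not divisible by any: 1621 - 1065.

Final answer: 556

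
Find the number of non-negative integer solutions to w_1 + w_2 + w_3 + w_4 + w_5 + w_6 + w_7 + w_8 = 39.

Stars and bars with 39 stars and 7 bars:
C(39+8-1, 8-1) = C(46,7).

Final answer: C(46,7) = 53524680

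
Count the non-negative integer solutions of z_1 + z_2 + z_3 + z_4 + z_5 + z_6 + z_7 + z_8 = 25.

Stars and bars with 25 stars and 7 bars:
C(25+8-1, 8-1) = C(32,7).

Final answer: C(32,7) = 3365856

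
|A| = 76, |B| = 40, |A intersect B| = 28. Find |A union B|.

|A union B| = |A| + |B| - |A intersect B| = 76 + 40 - 28.

Final answer: 88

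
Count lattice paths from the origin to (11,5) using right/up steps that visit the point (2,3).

Paths (0,0)->(2,3): C(5,3) = 10.
Paths (2,3)->(11,5): C(11,2) = 55.
By multiplication principle: 10 x 55.

Final answer: 550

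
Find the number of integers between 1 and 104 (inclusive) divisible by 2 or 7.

Multiples of 2: 52. Multiples of 7: 14. Of both (lcm=14): 7.
By inclusion-exclusion: 52 + 14 - 7.

Final answer: 59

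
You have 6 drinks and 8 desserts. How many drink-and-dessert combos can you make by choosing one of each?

By the multiplication principle: 6 x 8.

Final answer: 48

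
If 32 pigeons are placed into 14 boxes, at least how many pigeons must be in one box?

By the pigeonhole principle: ceiling(32/14).

Final answer: 3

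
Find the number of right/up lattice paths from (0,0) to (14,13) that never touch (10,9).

Total paths to (14,13): C(27,13) = 20058300.
Paths through (10,9): C(19,9) x C(8,4) = 6466460.
Avoiding (10,9): 20058300 - 6466460.

Final answer: 13591840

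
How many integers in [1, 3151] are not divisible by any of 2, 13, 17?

|div by 2|=1575, |div by 13|=242, |div by 17|=185.
|div by 2&13|=121, |div by 2&17|=92, |div by 13&17|=14, |div by all|=7.
By inclusion-exclusion, divisible by at least one: 1575+242+185-121-92-14+7 = 1782.
Not divisible by any: 3151 - 1782.

Final answer: 1369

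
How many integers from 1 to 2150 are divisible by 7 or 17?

Multiples of 7: 307. Multiples of 17: 126. Of both (lcm=119): 18.
By inclusion-exclusion: 307 + 126 - 18.

Final answer: 415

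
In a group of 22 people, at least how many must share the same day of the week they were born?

There are 7 possible values for day of the week they were born. With 22 people and 7 categories, by pigeonhole: ceiling(22/7).

Final answer: 4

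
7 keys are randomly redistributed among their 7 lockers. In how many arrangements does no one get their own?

D(n) = (n-1)(D(n-1) + D(n-2)), D(0)=1, D(1)=0.
D(2) = 1 x (0 + 1) = 1
D(3) = 2 x (1 + 0) = 2
D(4) = 3 x (2 + 1) = 9
D(5) = 4 x (9 + 2) = 44
D(6) = 5 x (44 + 9) = 265
D(7) = 6 x (D(6) + D(5)) = 6 x (265 + 44)

Final answer: D(7) = 1854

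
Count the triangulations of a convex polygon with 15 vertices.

This is a standard Catalan-number count: the answer is C_n. Here n = 15 - 2 = 13.
Using C_0 = 1 and C_(k+1) = C_k x 2(2k+1)/(k+2), build up term by term: C_1=1, C_2=2, C_3=5, C_4=14, C_5=42, C_6=132, C_7=429, C_8=1430, C_9=4862, C_10=16796, C_11=58786, C_12=208012, C_13=742900.

Final answer: C_{13} = 742900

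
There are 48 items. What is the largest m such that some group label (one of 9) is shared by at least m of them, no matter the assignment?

There are 9 possible values for group label (one of 9). With 48 items and 9 categories, by pigeonhole: ceiling(48/9).

Final answer: 6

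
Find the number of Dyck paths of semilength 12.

Total monotonic paths to (12,12): C(24,12) = 2704156.
A path is bad iff it touches y = x + 1; reflecting its initial segment maps bad paths bijectively onto all paths to (11,13), of which there are C(24,13) = 2496144.
Valid Dyck paths: 2704156 - 2496144.
(Check: C(24,12) - C(24,13) = C(24,12)/13, the Catalan number C_{12}.)

Final answer: C_{12} = 208012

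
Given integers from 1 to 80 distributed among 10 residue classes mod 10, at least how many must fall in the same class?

By pigeonhole with 80 objects and 10 categories: ceiling(80/10).

Final answer: 8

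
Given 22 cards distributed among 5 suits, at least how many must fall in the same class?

By pigeonhole with 22 objects and 5 categories: ceiling(22/5).

Final answer: 5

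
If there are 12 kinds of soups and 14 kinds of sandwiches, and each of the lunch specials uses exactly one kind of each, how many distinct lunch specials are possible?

By the multiplication principle: 12 x 14.

Final answer: 168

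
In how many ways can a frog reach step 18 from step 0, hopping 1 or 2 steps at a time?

Let f(n) count the ways. The last step is size 1 or 2, so f(n) = f(n-1) + f(n-2) with f(1)=1, f(2)=2.
Building up term by term: f(1)=1, f(2)=2, f(3)=3, f(4)=5, f(5)=8, f(6)=13, f(7)=21, f(8)=34, f(9)=55, f(10)=89, f(11)=144, f(12)=233, f(13)=377, f(14)=610, f(15)=987, f(16)=1597, f(17)=2584, f(18)=4181.

Final answer: 4181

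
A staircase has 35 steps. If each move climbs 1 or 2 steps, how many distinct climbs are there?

Condition on the final move: it is a 1-step (f(n-1) ways to get there) or a 2-step (f(n-2) ways), so f(n) = f(n-1) + f(n-2), with f(1)=1, f(2)=2.
Building up term by term: f(1)=1, f(2)=2, f(3)=3, f(4)=5, f(5)=8, f(6)=13, f(7)=21, f(8)=34, f(9)=55, f(10)=89, f(11)=144, f(12)=233, f(13)=377, f(14)=610, f(15)=987, f(16)=1597, f(17)=2584, f(18)=4181, f(19)=6765, f(20)=10946, f(21)=17711, f(22)=28657, f(23)=46368, f(24)=75025, f(25)=121393, f(26)=196418, f(27)=317811, f(28)=514229, f(29)=832040, f(30)=1346269, f(31)=2178309, f(32)=3524578, f(33)=5702887, f(34)=9227465, f(35)=14930352.

Final answer: 14930352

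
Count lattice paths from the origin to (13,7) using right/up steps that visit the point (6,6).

Paths (0,0)->(6,6): C(12,6) = 924.
Paths (6,6)->(13,7): C(8,1) = 8.
By multiplication principle: 924 x 8.

Final answer: 7392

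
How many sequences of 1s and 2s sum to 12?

Let f(n) be the number of climbs. Removing the last move (1 or 2 steps) gives f(n) = f(n-1) + f(n-2); base cases f(1)=1, f(2)=2.
Iterating the recurrence: f(1)=1, f(2)=2, f(3)=3, f(4)=5, f(5)=8, f(6)=13, f(7)=21, f(8)=34, f(9)=55, f(10)=89, f(11)=144, f(12)=233.

Final answer: 233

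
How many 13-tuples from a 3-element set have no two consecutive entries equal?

Let g(n) count such strings. g(1) = 3, and each valid string of length n-1 extends in 2 ways (any symbol but the last), so g(n) = 2 g(n-1).
Total: g(13) = 3 x 2^12.

Final answer: 3 x 2^{12} = 12288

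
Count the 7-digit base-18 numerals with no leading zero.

Leading digit: 17 options (nonzero). Other 6 digit(s): 18 options each.
Total: 17 x 18^6.

Final answer: 578207808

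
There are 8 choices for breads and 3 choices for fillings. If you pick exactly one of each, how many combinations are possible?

By the multiplication principle: 8 x 3.

Final answer: 24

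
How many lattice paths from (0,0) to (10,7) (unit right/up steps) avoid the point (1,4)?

Total paths to (10,7): C(17,7) = 19448.
Paths through (1,4): C(5,4) x C(12,3) = 1100.
Avoiding (1,4): 19448 - 1100.

Final answer: 18348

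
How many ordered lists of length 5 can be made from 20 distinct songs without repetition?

P(20,5) = 20!/(20-5)! = 20!/15!.

Final answer: P(20,5) = 1860480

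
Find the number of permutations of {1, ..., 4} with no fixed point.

D(n) = (n-1)(D(n-1) + D(n-2)), D(0)=1, D(1)=0.
D(2) = 1 x (0 + 1) = 1
D(3) = 2 x (1 + 0) = 2
D(4) = 3 x (D(3) + D(2)) = 3 x (2 + 1)

Final answer: D(4) = 9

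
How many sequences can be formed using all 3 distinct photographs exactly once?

The number of ways to arrange 3 distinct objects is 3!.

Final answer: 3! = 6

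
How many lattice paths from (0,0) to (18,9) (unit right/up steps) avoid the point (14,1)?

Total paths to (18,9): C(27,9) = 4686825.
Paths through (14,1): C(15,1) x C(12,8) = 7425.
Avoiding (14,1): 4686825 - 7425.

Final answer: 4679400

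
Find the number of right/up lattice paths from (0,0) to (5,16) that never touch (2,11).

Total paths to (5,16): C(21,16) = 20349.
Paths through (2,11): C(13,11) x C(8,5) = 4368.
Avoiding (2,11): 20349 - 4368.

Final answer: 15981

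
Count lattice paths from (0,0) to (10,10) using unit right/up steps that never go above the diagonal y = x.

Total monotonic paths to (10,10): C(20,10) = 184756.
Paths that cross above y=x (reflection bijection): C(20,11) = 167960.
Valid Dyck paths: 184756 - 167960.
(These counts are the Catalan numbers.)

Final answer: C_{10} = 16796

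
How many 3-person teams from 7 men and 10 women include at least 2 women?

Sum over valid woman counts:
C(10,2)C(7,1) = 315
C(10,3)C(7,0) = 120
Total: 315 + 120.

Final answer: 435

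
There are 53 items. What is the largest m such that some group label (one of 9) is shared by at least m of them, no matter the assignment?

There are 9 possible values for group label (one of 9). With 53 items and 9 categories, by pigeonhole: ceiling(53/9).

Final answer: 6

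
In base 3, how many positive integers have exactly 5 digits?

In base 3, the leading digit has 2 choices (1..2); each of the remaining 4 digits has 3 choices.
Total: 2 x 3^4.

Final answer: 162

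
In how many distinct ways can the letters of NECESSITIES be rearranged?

Letters (C:1, E:3, I:2, N:1, S:3, T:1). Total letters: 11.
Permutations = 11!/(3! x 3! x 2!).

Final answer: 554400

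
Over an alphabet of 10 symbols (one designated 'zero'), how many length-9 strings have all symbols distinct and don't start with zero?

The leading digit has 9 choices (anything but zero); the next has 9 (anything but the first), then 8, and so on, one fewer each time.
Total: 9 x 9 x 8 x 7 x 6 x 5 x 4 x 3 x 2.

Final answer: 3265920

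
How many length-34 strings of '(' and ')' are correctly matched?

This is a standard Catalan-number count: the answer is C_n. Here n = 17 (pairs).
C_n = C(2n,n) - C(2n,n+1), so C_{17} = C(34,17) - C(34,18) = 2333606220 - 2203961430.

Final answer: C_{17} = 129644790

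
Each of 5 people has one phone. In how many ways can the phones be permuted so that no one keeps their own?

Derangements satisfy D(n) = (n-1)(D(n-1) + D(n-2)), starting from D(0)=1, D(1)=0.
D(2) = 1 x (0 + 1) = 1
D(3) = 2 x (1 + 0) = 2
D(4) = 3 x (2 + 1) = 9
D(5) = 4 x (D(4) + D(3)) = 4 x (9 + 2)

Final answer: D(5) = 44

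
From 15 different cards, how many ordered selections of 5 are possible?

P(15,5) = 15!/(15-5)! = 15!/10!.

Final answer: P(15,5) = 360360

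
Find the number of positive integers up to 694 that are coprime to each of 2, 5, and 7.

|div by 2|=347, |div by 5|=138, |div by 7|=99.
|div by 2&5|=69, |div by 2&7|=49, |div by 5&7|=19, |div by all|=9.
By inclusion-exclusion, divisible by at least one: 347+138+99-69-49-19+9 = 456.
Not divisible by any: 694 - 456.

Final answer: 238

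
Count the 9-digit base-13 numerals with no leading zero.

Leading digit: 12 options (nonzero). Other 8 digit(s): 13 options each.
Total: 12 x 13^8.

Final answer: 9788768652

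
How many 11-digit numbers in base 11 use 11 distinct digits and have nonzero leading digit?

First digit: 10 (nonzero). Second: 10 (not first). Third: 9, etc.
Total: 10 x 10 x 9 x 8 x 7 x 6 x 5 x 4 x 3 x 2 x 1.

Final answer: 36288000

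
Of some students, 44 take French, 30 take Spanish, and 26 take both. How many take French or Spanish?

|A union B| = |A| + |B| - |A intersect B| = 44 + 30 - 26.

Final answer: 48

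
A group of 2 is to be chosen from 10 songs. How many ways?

C(10,2) = 10!/(2! x (10-2)!).

Final answer: C(10,2) = 45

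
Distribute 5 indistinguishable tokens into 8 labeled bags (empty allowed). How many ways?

Stars and bars: C(n+k-1, k-1) = C(12,7).

Final answer: C(12,7) = 792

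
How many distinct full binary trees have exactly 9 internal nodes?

This is counted by the nth Catalan number C_n. Here n = 9.
C_n = C(2n,n) - C(2n,n+1), so C_{9} = C(18,9) - C(18,10) = 48620 - 43758.

Final answer: C_{9} = 4862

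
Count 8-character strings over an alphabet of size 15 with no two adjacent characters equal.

First character: 15 choices. Each subsequent: 14 choices (must differ from the previous one).
Total: 15 x 14^7.

Final answer: 15 x 14^{7} = 1581202560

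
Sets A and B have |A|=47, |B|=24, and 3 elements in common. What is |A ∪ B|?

|A union B| = |A| + |B| - |A intersect B| = 47 + 24 - 3.

Final answer: 68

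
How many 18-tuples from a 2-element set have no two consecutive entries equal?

First character: 2 choices. Each subsequent: 1 choices (must differ from the previous one).
Total: 2 x 1^17.

Final answer: 2 x 1^{17} = 2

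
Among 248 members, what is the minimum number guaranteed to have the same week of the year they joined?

There are 52 possible values for week of the year they joined. With 248 members and 52 categories, by pigeonhole: ceiling(248/52).

Final answer: 5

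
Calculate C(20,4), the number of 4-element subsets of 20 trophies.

C(20,4) = 20!/(4! x (20-4)!).

Final answer: C(20,4) = 4845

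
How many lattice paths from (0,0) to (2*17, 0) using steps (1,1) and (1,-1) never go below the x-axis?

Total monotonic paths to (17,17): C(34,17) = 2333606220.
A path is bad iff it touches y = x + 1; reflecting its initial segment maps bad paths bijectively onto all paths to (16,18), of which there are C(34,18) = 2203961430.
Valid Dyck paths: 2333606220 - 2203961430.
(These counts are the Catalan numbers.)

Final answer: C_{17} = 129644790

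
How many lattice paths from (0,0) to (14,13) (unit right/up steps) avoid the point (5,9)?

Total paths to (14,13): C(27,13) = 20058300.
Paths through (5,9): C(14,9) x C(13,4) = 1431430.
Avoiding (5,9): 20058300 - 1431430.

Final answer: 18626870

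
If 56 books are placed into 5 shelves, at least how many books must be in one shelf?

By the pigeonhole principle: ceiling(56/5).

Final answer: 12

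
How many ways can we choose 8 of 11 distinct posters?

C(11,8) = 11!/(8! x (11-8)!).

Final answer: C(11,8) = 165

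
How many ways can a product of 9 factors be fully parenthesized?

This is a standard Catalan-number count: the answer is C_n. Here n = 9 - 1 = 8.
C_n = (2n)!/(n!(n+1)!), so C_{8} = 16!/(8! x 9!) = C(16,8)/9 = 12870/9.

Final answer: C_{8} = 1430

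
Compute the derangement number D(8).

Derangements satisfy D(n) = (n-1)(D(n-1) + D(n-2)), starting from D(0)=1, D(1)=0.
D(2) = 1 x (0 + 1) = 1
D(3) = 2 x (1 + 0) = 2
D(4) = 3 x (2 + 1) = 9
D(5) = 4 x (9 + 2) = 44
D(6) = 5 x (44 + 9) = 265
D(7) = 6 x (265 + 44) = 1854
D(8) = 7 x (D(7) + D(6)) = 7 x (1854 + 265)

Final answer: D(8) = 14833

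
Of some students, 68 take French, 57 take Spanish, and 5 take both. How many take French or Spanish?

|A union B| = |A| + |B| - |A intersect B| = 68 + 57 - 5.

Final answer: 120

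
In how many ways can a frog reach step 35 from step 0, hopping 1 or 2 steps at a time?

Condition on the final move: it is a 1-step (f(n-1) ways to get there) or a 2-step (f(n-2) ways), so f(n) = f(n-1) + f(n-2), with f(1)=1, f(2)=2.
Computing successive values: f(1)=1, f(2)=2, f(3)=3, f(4)=5, f(5)=8, f(6)=13, f(7)=21, f(8)=34, f(9)=55, f(10)=89, f(11)=144, f(12)=233, f(13)=377, f(14)=610, f(15)=987, f(16)=1597, f(17)=2584, f(18)=4181, f(19)=6765, f(20)=10946, f(21)=17711, f(22)=28657, f(23)=46368, f(24)=75025, f(25)=121393, f(26)=196418, f(27)=317811, f(28)=514229, f(29)=832040, f(30)=1346269, f(31)=2178309, f(32)=3524578, f(33)=5702887, f(34)=9227465, f(35)=14930352.

Final answer: 14930352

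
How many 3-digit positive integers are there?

First digit: 9 choices (1-9). Each of the remaining 2 digits: 10 choices.
Total: 9 x 10^2.

Final answer: 900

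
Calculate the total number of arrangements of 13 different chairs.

The number of ways to arrange 13 distinct objects is 13!.

Final answer: 13! = 6227020800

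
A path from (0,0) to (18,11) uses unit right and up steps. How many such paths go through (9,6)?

Paths (0,0)->(9,6): C(15,6) = 5005.
Paths (9,6)->(18,11): C(14,5) = 2002.
By multiplication principle: 5005 x 2002.

Final answer: 10020010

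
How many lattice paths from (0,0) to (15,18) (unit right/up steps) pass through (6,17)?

Paths (0,0)->(6,17): C(23,17) = 100947.
Paths (6,17)->(15,18): C(10,1) = 10.
By multiplication principle: 100947 x 10.

Final answer: 1009470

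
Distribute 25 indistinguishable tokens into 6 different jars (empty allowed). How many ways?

Stars and bars: C(n+k-1, k-1) = C(30,5).

Final answer: C(30,5) = 142506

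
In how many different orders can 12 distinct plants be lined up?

The number of ways to arrange 12 distinct objects is 12!.

Final answer: 12! = 479001600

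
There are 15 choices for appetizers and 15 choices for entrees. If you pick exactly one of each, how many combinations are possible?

By the multiplication principle: 15 x 15.

Final answer: 225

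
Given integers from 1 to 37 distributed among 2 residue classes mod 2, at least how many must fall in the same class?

By pigeonhole with 37 objects and 2 categories: ceiling(37/2).

Final answer: 19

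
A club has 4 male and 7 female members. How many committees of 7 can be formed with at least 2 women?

Sum over valid woman counts:
C(7,3)C(4,4) = 35
C(7,4)C(4,3) = 140
C(7,5)C(4,2) = 126
C(7,6)C(4,1) = 28
C(7,7)C(4,0) = 1
Total: 35 + 140 + 126 + 28 + 1.

Final answer: 330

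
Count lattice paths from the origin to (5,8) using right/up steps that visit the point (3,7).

Paths (0,0)->(3,7): C(10,7) = 120.
Paths (3,7)->(5,8): C(3,1) = 3.
By multiplication principle: 120 x 3.

Final answer: 360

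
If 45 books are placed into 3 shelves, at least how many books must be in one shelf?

By the pigeonhole principle: ceiling(45/3).

Final answer: 15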